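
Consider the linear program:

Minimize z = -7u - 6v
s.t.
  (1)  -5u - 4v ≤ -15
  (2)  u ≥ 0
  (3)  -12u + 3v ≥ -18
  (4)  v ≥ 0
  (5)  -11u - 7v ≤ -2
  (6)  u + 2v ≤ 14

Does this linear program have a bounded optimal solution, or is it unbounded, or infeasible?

bounded optimum

Extreme points and z = -7u - 6v:
  (0, 15/4) → z = -45/2
  (13/7, 10/7) → z = -151/7
  (0, 7) → z = -42
  (26/9, 50/9) → z = -482/9
The feasible region has finitely many vertices and no improving ray; the minimum is -482/9 at (26/9, 50/9).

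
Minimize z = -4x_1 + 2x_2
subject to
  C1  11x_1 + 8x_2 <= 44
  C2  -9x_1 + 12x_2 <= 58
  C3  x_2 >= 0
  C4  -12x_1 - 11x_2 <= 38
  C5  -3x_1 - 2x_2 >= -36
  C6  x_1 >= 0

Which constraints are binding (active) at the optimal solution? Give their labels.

C1 and C3

Corner points and z = -4x_1 + 2x_2:
  (16/51, 517/102) → z = 151/17
  (4, 0) → z = -16
  (0, 29/6) → z = 29/3
  (0, 0) → z = 0

The minimum is at (4, 0). Substituting into each constraint, equality holds for C1 and C3; the remaining constraints have slack.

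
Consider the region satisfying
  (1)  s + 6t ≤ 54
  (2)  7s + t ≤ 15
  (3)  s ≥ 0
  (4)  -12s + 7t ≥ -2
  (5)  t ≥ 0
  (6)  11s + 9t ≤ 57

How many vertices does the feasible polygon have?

Pairwise boundary intersections that survive every other constraint:
  (107/61, 166/61)
  (3/2, 9/2)
  (0, 0)
  (0, 19/3)
  (1/6, 0)

5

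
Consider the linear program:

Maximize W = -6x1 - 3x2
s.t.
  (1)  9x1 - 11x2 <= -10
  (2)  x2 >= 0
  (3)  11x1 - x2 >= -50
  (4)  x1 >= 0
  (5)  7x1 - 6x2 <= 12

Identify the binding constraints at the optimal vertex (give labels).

Extreme points and W = -6x1 - 3x2:
  (0, 10/11) → W = -30/11
  (192/23, 178/23) → W = -1686/23
  (0, 50) → W = -150
The feasible region is unbounded (it extends along (1, 11), (6, 7)), but W strictly decreases along every unbounded feasible direction, so there is no improving ray and the maximum is attained at a vertex.

The maximum is at (0, 10/11). Substituting into each constraint, equality holds for (1) and (4); the remaining constraints have slack.

(1) and (4)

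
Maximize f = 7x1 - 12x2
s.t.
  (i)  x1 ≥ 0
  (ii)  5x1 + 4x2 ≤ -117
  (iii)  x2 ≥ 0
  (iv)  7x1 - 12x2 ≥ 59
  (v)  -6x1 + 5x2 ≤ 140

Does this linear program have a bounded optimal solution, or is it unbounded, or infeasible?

infeasible

The boundaries x1 = 0 and 5x1 + 4x2 = -117 meet at (0, -117/4), but that point violates x2 ≥ 0. Every candidate vertex is excluded by some other constraint, so the feasible region is empty.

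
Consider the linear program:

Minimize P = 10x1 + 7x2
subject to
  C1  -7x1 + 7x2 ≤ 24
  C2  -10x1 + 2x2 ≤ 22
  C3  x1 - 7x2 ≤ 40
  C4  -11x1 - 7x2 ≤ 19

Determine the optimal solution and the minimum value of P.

The feasible region is unbounded (it extends along (7, 1), (1, 1)), but P strictly increases along every unbounded feasible direction, so there is no improving ray and the minimum is attained at a vertex.

At the optimal vertex, x1 - 7x2 = 40 and -11x1 - 7x2 = 19.
Solving simultaneously gives x1 = 7/4, x2 = -153/28.

x1 = 7/4, x2 = -153/28, minimum P = -83/4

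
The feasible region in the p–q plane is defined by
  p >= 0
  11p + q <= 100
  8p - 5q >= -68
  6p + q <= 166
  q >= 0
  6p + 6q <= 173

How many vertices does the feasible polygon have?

Pairwise boundary intersections that survive every other constraint:
  (0, 68/5)
  (0, 0)
  (100/11, 0)
  (427/60, 1303/60)
  (457/78, 896/39)

5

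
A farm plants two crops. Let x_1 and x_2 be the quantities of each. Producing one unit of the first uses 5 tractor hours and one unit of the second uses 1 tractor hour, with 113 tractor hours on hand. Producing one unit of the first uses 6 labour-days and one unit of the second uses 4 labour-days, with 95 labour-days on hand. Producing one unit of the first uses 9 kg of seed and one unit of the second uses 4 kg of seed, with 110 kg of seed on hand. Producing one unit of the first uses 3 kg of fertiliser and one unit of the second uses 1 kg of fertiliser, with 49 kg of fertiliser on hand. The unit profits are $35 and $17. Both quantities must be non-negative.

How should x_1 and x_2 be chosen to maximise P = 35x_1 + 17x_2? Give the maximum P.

Feasible corners and P = 35x_1 + 17x_2:
  (0, 0) → P = 0
  (0, 95/4) → P = 1615/4
  (110/9, 0) → P = 3850/9
  (5, 65/4) → P = 1805/4

The binding constraints are 6x_1 + 4x_2 = 95 and 9x_1 + 4x_2 = 110.
Solving simultaneously gives x_1 = 5, x_2 = 65/4.

x_1 = 5, x_2 = 65/4, maximum P = 1805/4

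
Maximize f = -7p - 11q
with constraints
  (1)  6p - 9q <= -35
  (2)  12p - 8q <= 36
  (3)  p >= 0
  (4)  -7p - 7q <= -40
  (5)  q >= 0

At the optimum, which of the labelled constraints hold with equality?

(1) and (4)

Extreme points and f = -7p - 11q:
  (151/15, 53/5) → f = -2806/15
  (23/21, 97/21) → f = -1228/21
  (0, 40/7) → f = -440/7
The feasible region is unbounded (it extends along (0, 1), (2, 3)), but f strictly decreases along every unbounded feasible direction, so there is no improving ray and the maximum is attained at a vertex.

The maximum is at (23/21, 97/21). Substituting into each constraint, equality holds for (1) and (4); the remaining constraints have slack.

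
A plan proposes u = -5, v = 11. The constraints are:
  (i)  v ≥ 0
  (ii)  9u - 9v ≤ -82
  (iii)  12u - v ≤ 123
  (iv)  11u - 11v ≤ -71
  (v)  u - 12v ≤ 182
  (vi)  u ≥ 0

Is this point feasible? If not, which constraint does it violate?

Constraint (vi): u = -5, which is not ≥ 0. All other constraints are satisfied.

not feasible — violates (vi)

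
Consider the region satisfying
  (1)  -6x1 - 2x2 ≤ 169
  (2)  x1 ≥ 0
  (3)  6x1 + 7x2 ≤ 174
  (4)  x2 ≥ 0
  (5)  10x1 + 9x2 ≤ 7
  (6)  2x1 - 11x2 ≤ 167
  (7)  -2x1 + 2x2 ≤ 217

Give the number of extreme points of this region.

The feasible vertices (each the meet of two boundaries and inside every other half-plane) are:
  (0, 0)
  (0, 7/9)
  (7/10, 0)

3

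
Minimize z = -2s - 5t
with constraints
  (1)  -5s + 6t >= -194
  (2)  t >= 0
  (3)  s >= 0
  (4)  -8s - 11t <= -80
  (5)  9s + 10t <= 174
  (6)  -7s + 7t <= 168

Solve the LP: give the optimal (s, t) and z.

s = 0, t = 87/5, minimum z = -87

Vertices and z = -2s - 5t:
  (10, 0) → z = -20
  (58/3, 0) → z = -116/3
  (0, 80/11) → z = -400/11
  (0, 87/5) → z = -87

At the optimal vertex, s = 0 and 9s + 10t = 174.
Solving simultaneously gives s = 0, t = 87/5.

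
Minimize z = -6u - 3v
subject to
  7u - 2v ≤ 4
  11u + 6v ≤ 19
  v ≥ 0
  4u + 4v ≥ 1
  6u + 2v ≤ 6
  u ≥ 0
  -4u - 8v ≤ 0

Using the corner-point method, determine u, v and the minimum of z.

Feasible corners and z = -6u - 3v:
  (4/7, 0) → z = -24/7
  (10/13, 9/13) → z = -87/13
  (1/4, 0) → z = -3/2
  (0, 1/4) → z = -3/4
  (0, 3) → z = -9

u = 0, v = 3, minimum z = -9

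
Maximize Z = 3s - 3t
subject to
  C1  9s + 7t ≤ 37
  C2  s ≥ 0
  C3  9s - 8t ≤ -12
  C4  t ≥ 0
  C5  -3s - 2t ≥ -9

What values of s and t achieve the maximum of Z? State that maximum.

Feasible corners and Z = 3s - 3t:
  (0, 3/2) → Z = -9/2
  (0, 9/2) → Z = -27/2
  (8/7, 39/14) → Z = -69/14

The optimum lies where s = 0 and 9s - 8t = -12.
Solving simultaneously gives s = 0, t = 3/2.

s = 0, t = 3/2, maximum Z = -9/2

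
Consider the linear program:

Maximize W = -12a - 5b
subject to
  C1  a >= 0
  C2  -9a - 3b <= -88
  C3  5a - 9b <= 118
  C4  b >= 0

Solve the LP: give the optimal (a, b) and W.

a = 88/9, b = 0, maximum W = -352/3

Corner points and W = -12a - 5b:
  (0, 88/3) → W = -440/3
  (88/9, 0) → W = -352/3
  (118/5, 0) → W = -1416/5
The feasible region is unbounded (it extends along (0, 1), (9, 5)), but W strictly decreases along every unbounded feasible direction, so there is no improving ray and the maximum is attained at a vertex.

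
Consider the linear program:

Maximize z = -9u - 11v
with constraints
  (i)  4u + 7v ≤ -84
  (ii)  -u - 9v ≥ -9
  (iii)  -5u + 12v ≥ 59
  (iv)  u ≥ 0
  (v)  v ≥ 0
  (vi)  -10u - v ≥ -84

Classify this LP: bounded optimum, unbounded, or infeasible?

The boundaries 4u + 7v = -84 and -u - 9v = -9 meet at (-819/29, 120/29), but that point violates u ≥ 0. Every candidate vertex is excluded by some other constraint, so the feasible region is empty.

infeasible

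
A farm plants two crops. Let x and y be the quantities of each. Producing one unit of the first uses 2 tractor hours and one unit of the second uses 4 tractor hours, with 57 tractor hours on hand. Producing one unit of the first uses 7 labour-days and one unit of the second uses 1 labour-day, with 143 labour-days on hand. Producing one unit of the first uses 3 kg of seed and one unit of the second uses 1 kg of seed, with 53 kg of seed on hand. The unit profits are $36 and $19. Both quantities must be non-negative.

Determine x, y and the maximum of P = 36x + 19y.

x = 31/2, y = 13/2, maximum P = 1363/2

Feasible corners and P = 36x + 19y:
  (0, 0) → P = 0
  (0, 57/4) → P = 1083/4
  (53/3, 0) → P = 636
  (31/2, 13/2) → P = 1363/2

At the optimal vertex, 2x + 4y = 57 and 3x + y = 53.
Solving simultaneously gives x = 31/2, y = 13/2.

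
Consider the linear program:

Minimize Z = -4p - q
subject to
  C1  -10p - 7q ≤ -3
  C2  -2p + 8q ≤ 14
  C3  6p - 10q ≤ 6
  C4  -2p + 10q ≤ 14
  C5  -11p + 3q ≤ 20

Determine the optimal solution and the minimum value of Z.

p = 5, q = 12/5, minimum Z = -112/5

Extreme points and Z = -4p - q:
  (36/71, -21/71) → Z = -123/71
  (-34/57, 73/57) → Z = 21/19
  (5, 12/5) → Z = -112/5

At the optimal vertex, 6p - 10q = 6 and -2p + 10q = 14.
Solving simultaneously gives p = 5, q = 12/5.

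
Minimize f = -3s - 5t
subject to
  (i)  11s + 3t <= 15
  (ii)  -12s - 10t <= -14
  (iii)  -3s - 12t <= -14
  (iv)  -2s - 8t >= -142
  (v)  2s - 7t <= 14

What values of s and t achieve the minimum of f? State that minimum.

s = -153/41, t = 766/41, minimum f = -3371/41

Extreme points and f = -3s - 5t:
  (46/41, 109/123) → f = -959/123
  (-153/41, 766/41) → f = -3371/41
  (14/57, 21/19) → f = -119/19
  (-327/19, 419/19) → f = -1114/19

At the optimal vertex, 11s + 3t = 15 and -2s - 8t = -142.
Solving simultaneously gives s = -153/41, t = 766/41.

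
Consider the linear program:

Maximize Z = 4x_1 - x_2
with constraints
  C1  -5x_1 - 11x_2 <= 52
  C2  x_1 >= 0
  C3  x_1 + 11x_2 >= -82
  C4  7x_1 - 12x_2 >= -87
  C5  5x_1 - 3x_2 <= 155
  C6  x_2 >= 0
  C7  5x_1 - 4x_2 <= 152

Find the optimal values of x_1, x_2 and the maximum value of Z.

x_1 = 707/13, x_2 = 1520/39, maximum Z = 6964/39

The binding constraints are 7x_1 - 12x_2 = -87 and 5x_1 - 3x_2 = 155.
Solving simultaneously gives x_1 = 707/13, x_2 = 1520/39.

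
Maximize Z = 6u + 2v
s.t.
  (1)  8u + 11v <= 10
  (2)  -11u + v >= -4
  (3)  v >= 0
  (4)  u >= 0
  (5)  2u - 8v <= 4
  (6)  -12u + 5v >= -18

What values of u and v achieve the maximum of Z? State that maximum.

u = 18/43, v = 26/43, maximum Z = 160/43

Corner points and Z = 6u + 2v:
  (18/43, 26/43) → Z = 160/43
  (0, 10/11) → Z = 20/11
  (4/11, 0) → Z = 24/11
  (0, 0) → Z = 0

At the optimal vertex, 8u + 11v = 10 and -11u + v = -4.
Solving simultaneously gives u = 18/43, v = 26/43.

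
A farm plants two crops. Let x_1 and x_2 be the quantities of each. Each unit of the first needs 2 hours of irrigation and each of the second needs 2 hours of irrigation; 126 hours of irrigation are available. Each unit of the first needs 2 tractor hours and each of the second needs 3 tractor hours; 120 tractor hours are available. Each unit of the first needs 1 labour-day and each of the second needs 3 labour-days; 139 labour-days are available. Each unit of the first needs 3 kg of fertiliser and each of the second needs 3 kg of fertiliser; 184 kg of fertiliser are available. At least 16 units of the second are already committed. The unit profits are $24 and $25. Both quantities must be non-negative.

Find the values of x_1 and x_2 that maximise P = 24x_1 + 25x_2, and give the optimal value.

x_1 = 36, x_2 = 16, maximum P = 1264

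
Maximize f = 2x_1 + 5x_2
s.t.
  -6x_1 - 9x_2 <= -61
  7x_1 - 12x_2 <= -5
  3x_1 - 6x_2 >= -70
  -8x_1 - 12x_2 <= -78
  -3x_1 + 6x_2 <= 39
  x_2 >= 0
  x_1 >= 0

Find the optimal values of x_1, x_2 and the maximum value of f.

x_1 = 73, x_2 = 43, maximum f = 361

Extreme points and f = 2x_1 + 5x_2:
  (229/45, 457/135) → f = 3659/135
  (5/21, 139/21) → f = 235/7
  (73, 43) → f = 361

The optimum lies where 7x_1 - 12x_2 = -5 and -3x_1 + 6x_2 = 39.
Solving simultaneously gives x_1 = 73, x_2 = 43.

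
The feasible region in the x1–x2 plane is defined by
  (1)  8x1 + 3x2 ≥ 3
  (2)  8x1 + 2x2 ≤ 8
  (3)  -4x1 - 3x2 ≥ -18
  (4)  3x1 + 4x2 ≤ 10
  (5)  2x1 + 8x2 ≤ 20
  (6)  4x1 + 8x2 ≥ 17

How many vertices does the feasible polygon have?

The feasible vertices (each the meet of two boundaries and inside every other half-plane) are:
  (-18/29, 77/29)
  (-27/52, 31/13)
  (6/13, 28/13)
  (15/28, 13/7)
  (0, 5/2)

5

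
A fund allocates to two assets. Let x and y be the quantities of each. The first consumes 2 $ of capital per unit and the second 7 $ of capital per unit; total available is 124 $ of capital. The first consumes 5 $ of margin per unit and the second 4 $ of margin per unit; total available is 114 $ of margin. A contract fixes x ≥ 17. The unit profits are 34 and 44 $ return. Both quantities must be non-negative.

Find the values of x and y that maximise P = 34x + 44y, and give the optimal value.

Extreme points and P = 34x + 44y:
  (114/5, 0) → P = 3876/5
  (17, 0) → P = 578
  (17, 29/4) → P = 897

The binding constraints are 5x + 4y = 114 and x = 17.
Solving simultaneously gives x = 17, y = 29/4.

x = 17, y = 29/4, maximum P = 897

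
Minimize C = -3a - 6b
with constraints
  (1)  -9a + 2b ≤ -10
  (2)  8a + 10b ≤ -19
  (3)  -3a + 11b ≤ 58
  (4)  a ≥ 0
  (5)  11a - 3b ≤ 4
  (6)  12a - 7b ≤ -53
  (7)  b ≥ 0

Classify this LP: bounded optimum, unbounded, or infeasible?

The boundaries 12a - 7b = -53 and b = 0 meet at (-53/12, 0), but that point violates -9a + 2b ≤ -10. Every candidate vertex is excluded by some other constraint, so the feasible region is empty.

infeasible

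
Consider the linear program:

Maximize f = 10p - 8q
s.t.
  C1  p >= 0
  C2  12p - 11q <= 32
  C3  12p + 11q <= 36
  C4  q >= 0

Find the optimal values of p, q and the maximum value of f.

Feasible corners and f = 10p - 8q:
  (0, 36/11) → f = -288/11
  (0, 0) → f = 0
  (17/6, 2/11) → f = 887/33
  (8/3, 0) → f = 80/3

The optimum lies where 12p - 11q = 32 and 12p + 11q = 36.
Solving simultaneously gives p = 17/6, q = 2/11.

p = 17/6, q = 2/11, maximum f = 887/33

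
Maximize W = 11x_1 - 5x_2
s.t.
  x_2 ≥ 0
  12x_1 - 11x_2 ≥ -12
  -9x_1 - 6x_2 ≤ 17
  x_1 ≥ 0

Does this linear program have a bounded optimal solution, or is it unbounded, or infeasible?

unbounded

From the feasible point (0, 0), moving in the direction (11, 12) keeps every constraint satisfied while W increases without bound.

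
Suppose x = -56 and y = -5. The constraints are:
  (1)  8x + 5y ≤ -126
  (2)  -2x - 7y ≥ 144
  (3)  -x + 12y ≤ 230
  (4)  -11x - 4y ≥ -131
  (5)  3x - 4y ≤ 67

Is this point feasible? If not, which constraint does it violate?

feasible

(1): -473 ≤ -126 ✓
(2): 147 ≥ 144 ✓
(3): -4 ≤ 230 ✓
(4): 636 ≥ -131 ✓
(5): -148 ≤ 67 ✓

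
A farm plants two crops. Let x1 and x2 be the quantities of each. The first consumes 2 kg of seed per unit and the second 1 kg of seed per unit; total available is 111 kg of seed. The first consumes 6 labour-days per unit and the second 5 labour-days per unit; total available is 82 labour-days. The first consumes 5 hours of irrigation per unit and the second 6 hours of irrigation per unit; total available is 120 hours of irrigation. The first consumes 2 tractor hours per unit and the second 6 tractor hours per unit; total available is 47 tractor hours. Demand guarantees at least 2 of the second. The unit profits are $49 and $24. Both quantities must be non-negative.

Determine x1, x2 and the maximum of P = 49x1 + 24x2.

x1 = 12, x2 = 2, maximum P = 636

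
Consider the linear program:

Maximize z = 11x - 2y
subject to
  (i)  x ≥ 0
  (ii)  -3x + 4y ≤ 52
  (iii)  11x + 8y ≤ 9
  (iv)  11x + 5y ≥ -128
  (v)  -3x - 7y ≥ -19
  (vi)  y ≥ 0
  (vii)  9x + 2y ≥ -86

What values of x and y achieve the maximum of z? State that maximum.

x = 9/11, y = 0, maximum z = 9

Corner points and z = 11x - 2y:
  (0, 9/8) → z = -9/4
  (0, 0) → z = 0
  (9/11, 0) → z = 9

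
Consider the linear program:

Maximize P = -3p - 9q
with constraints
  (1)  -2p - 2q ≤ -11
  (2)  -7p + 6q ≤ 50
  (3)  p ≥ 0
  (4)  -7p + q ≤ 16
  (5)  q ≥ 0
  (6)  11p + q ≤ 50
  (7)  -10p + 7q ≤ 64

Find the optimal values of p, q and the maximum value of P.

p = 89/20, q = 21/20, maximum P = -114/5

Vertices and P = -3p - 9q:
  (0, 11/2) → P = -99/2
  (89/20, 21/20) → P = -114/5
  (0, 25/3) → P = -75
  (250/73, 900/73) → P = -8850/73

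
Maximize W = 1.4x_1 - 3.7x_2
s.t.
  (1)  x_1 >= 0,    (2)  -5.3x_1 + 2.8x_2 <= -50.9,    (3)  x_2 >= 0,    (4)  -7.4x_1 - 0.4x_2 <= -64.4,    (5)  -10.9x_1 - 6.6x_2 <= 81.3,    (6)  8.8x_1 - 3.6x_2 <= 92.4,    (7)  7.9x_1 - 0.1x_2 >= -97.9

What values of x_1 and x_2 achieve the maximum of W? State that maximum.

Feasible corners and W = 1.4x_1 - 3.7x_2:
  (509/53, 0) → W = 3563/265
  (1887/139, 1045/139) → W = -12247/1390
  (21/2, 0) → W = 147/10

x_1 = 10.5, x_2 = 0, maximum W = 14.7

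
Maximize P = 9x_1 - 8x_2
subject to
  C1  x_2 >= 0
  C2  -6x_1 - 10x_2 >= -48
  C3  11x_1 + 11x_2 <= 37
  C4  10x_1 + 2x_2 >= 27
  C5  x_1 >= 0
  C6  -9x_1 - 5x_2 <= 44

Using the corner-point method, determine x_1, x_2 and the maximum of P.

Corner points and P = 9x_1 - 8x_2:
  (37/11, 0) → P = 333/11
  (27/10, 0) → P = 243/10
  (223/88, 73/88) → P = 1423/88

The binding constraints are x_2 = 0 and 11x_1 + 11x_2 = 37.
Solving simultaneously gives x_1 = 37/11, x_2 = 0.

x_1 = 37/11, x_2 = 0, maximum P = 333/11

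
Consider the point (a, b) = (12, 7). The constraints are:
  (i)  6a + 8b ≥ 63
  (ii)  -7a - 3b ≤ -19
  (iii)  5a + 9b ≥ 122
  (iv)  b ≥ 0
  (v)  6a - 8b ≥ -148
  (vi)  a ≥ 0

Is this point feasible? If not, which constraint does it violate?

feasible

(i): 128 ≥ 63 ✓
(ii): -105 ≤ -19 ✓
(iii): 123 ≥ 122 ✓
(iv): 7 ≥ 0 ✓
(v): 16 ≥ -148 ✓
(vi): 12 ≥ 0 ✓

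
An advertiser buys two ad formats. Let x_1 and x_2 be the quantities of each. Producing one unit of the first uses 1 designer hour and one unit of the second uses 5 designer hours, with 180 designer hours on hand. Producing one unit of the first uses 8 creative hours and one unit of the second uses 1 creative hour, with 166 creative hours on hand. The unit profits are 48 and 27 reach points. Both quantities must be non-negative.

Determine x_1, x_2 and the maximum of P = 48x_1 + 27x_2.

x_1 = 50/3, x_2 = 98/3, maximum P = 1682

Feasible corners and P = 48x_1 + 27x_2:
  (0, 0) → P = 0
  (0, 36) → P = 972
  (83/4, 0) → P = 996
  (50/3, 98/3) → P = 1682

At the optimal vertex, x_1 + 5x_2 = 180 and 8x_1 + x_2 = 166.
Solving simultaneously gives x_1 = 50/3, x_2 = 98/3.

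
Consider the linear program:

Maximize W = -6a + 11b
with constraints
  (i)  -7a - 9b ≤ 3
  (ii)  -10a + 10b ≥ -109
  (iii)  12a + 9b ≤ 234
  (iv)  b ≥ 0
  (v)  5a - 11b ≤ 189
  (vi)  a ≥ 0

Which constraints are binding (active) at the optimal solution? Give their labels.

Feasible corners and W = -6a + 11b:
  (1107/70, 172/35) → W = -1429/35
  (109/10, 0) → W = -327/5
  (0, 26) → W = 286
  (0, 0) → W = 0

The maximum is at (0, 26). Substituting into each constraint, equality holds for (iii) and (vi); the remaining constraints have slack.

(iii) and (vi)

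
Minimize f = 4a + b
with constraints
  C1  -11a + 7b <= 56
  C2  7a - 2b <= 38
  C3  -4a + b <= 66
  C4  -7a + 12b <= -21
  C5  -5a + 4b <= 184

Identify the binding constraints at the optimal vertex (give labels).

Extreme points and f = 4a + b:
  (-406/17, -502/17) → f = -2126/17
  (-819/83, -623/83) → f = -3899/83
  (-170, -614) → f = -1294
  (207/35, 17/10) → f = 355/14

The minimum is at (-170, -614). Substituting into each constraint, equality holds for C2 and C3; the remaining constraints have slack.

C2 and C3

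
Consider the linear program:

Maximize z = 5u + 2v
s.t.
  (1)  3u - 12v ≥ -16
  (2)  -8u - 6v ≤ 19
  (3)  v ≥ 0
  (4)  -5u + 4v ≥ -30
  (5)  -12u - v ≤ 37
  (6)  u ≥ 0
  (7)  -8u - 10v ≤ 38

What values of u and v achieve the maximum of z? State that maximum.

u = 53/6, v = 85/24, maximum z = 205/4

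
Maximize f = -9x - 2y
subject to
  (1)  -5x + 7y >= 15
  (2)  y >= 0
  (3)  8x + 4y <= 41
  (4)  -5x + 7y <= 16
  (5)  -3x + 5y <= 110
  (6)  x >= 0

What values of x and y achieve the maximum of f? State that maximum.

Feasible corners and f = -9x - 2y:
  (227/76, 325/76) → f = -2693/76
  (0, 15/7) → f = -30/7
  (223/76, 333/76) → f = -2673/76
  (0, 16/7) → f = -32/7

The binding constraints are -5x + 7y = 15 and x = 0.
Solving simultaneously gives x = 0, y = 15/7.

x = 0, y = 15/7, maximum f = -30/7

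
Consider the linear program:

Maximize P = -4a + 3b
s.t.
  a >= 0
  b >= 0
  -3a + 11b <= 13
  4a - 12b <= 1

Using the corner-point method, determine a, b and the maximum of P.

Extreme points and P = -4a + 3b:
  (0, 0) → P = 0
  (0, 13/11) → P = 39/11
  (1/4, 0) → P = -1
  (167/8, 55/8) → P = -503/8

a = 0, b = 13/11, maximum P = 39/11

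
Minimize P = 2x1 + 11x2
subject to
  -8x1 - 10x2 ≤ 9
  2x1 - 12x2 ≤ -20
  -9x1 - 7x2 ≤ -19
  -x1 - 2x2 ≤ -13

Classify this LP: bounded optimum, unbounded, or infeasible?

Feasible corners and P = 2x1 + 11x2:
  (29/4, 23/8) → P = 369/8
  (-53/11, 98/11) → P = 972/11
The feasible region has finitely many vertices and no improving ray; the minimum is 369/8 at (29/4, 23/8).

bounded optimum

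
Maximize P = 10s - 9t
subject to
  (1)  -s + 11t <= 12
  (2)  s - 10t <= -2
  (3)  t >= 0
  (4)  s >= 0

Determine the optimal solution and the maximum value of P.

s = 98, t = 10, maximum P = 890

Corner points and P = 10s - 9t:
  (98, 10) → P = 890
  (0, 12/11) → P = -108/11
  (0, 1/5) → P = -9/5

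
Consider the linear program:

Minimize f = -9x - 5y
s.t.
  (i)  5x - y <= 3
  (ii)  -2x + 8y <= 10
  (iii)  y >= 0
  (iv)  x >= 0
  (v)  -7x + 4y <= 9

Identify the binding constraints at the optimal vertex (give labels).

Extreme points and f = -9x - 5y:
  (17/19, 28/19) → f = -293/19
  (3/5, 0) → f = -27/5
  (0, 5/4) → f = -25/4
  (0, 0) → f = 0

The minimum is at (17/19, 28/19). Substituting into each constraint, equality holds for (i) and (ii); the remaining constraints have slack.

(i) and (ii)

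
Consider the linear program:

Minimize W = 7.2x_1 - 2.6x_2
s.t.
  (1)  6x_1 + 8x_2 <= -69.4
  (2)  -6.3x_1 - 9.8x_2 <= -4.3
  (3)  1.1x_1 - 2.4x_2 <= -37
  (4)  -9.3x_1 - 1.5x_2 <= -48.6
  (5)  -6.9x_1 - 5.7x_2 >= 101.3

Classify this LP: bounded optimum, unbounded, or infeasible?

The boundaries 6x_1 + 8x_2 = -69.4 and -6.3x_1 - 9.8x_2 = -4.3 meet at (-17863/210, 7717/140), but that point violates -9.3x_1 - 1.5x_2 ≤ -48.6. Every candidate vertex is excluded by some other constraint, so the feasible region is empty.

infeasible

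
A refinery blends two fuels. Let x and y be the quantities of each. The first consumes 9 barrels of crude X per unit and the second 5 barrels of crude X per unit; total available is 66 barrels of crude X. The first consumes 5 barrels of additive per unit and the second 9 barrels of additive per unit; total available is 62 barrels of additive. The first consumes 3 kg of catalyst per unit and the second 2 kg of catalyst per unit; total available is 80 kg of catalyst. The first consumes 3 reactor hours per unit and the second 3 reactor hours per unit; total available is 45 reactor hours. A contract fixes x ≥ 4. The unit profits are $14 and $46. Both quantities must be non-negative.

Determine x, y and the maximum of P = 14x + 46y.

x = 4, y = 14/3, maximum P = 812/3

Extreme points and P = 14x + 46y:
  (22/3, 0) → P = 308/3
  (4, 0) → P = 56
  (71/14, 57/14) → P = 1808/7
  (4, 14/3) → P = 812/3

At the optimal vertex, 5x + 9y = 62 and x = 4.
Solving simultaneously gives x = 4, y = 14/3.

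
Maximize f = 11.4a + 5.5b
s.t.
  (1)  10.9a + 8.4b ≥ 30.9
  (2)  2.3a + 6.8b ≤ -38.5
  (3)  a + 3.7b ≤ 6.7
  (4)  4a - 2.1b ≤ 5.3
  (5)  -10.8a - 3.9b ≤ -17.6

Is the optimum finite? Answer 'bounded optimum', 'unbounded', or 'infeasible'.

The boundaries 10.9a + 8.4b = 30.9 and 2.3a + 6.8b = -38.5 meet at (6669/685, -6134/685), but that point violates 4a - 2.1b ≤ 5.3. Every candidate vertex is excluded by some other constraint, so the feasible region is empty.

infeasible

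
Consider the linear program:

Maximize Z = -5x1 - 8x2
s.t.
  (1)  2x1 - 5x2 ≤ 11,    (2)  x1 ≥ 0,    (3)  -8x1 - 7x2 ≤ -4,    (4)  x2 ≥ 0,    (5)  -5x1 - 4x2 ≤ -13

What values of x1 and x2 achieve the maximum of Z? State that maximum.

x1 = 13/5, x2 = 0, maximum Z = -13

Extreme points and Z = -5x1 - 8x2:
  (11/2, 0) → Z = -55/2
  (0, 13/4) → Z = -26
  (13/5, 0) → Z = -13
The feasible region is unbounded (it extends along (0, 1), (5, 2)), but Z strictly decreases along every unbounded feasible direction, so there is no improving ray and the maximum is attained at a vertex.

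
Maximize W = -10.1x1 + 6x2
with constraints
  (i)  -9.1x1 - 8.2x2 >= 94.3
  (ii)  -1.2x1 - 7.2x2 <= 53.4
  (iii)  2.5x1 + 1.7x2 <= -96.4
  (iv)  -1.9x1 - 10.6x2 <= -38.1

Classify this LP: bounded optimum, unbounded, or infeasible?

From the feasible point (-63017/503, 64149/503), moving in the direction (-8.2, 9.1) keeps every constraint satisfied while W increases without bound.

unbounded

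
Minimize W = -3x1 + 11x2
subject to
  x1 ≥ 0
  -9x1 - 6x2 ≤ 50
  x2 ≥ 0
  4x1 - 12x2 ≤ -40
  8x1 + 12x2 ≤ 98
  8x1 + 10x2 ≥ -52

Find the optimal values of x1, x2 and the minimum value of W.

x1 = 0, x2 = 10/3, minimum W = 110/3

Extreme points and W = -3x1 + 11x2:
  (0, 10/3) → W = 110/3
  (0, 49/6) → W = 539/6
  (29/6, 89/18) → W = 359/9

The optimum lies where x1 = 0 and 4x1 - 12x2 = -40.
Solving simultaneously gives x1 = 0, x2 = 10/3.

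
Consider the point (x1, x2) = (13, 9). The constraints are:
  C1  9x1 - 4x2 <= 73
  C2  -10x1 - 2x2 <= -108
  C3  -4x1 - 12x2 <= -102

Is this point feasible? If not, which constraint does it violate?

not feasible — violates C1

Constraint C1: 9x1 - 4x2 = 81, which is not ≤ 73. All other constraints are satisfied.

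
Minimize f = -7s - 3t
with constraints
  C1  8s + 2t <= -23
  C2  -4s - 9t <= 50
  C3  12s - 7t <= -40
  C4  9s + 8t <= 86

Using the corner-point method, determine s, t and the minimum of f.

s = -178/23, t = 895/46, minimum f = -193/46

The feasible region is unbounded (it extends along (-9, 4), (-8, 9)), but f strictly increases along every unbounded feasible direction, so there is no improving ray and the minimum is attained at a vertex.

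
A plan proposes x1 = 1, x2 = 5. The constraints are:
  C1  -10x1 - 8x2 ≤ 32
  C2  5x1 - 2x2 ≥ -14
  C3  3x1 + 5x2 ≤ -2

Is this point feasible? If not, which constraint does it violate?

Constraint C3: 3x1 + 5x2 = 28, which is not ≤ -2. All other constraints are satisfied.

not feasible — violates C3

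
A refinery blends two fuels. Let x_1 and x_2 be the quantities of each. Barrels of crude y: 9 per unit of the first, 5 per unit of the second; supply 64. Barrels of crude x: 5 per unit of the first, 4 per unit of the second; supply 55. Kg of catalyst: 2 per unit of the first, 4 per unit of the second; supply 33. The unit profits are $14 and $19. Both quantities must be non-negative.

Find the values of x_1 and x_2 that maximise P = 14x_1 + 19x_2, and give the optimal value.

x_1 = 7/2, x_2 = 13/2, maximum P = 345/2

Vertices and P = 14x_1 + 19x_2:
  (0, 0) → P = 0
  (0, 33/4) → P = 627/4
  (64/9, 0) → P = 896/9
  (7/2, 13/2) → P = 345/2

The binding constraints are 9x_1 + 5x_2 = 64 and 2x_1 + 4x_2 = 33.
Solving simultaneously gives x_1 = 7/2, x_2 = 13/2.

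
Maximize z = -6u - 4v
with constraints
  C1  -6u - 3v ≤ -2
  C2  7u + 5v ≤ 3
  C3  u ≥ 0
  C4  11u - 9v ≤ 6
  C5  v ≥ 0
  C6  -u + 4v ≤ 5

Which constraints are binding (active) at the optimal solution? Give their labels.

C1 and C5

Corner points and z = -6u - 4v:
  (1/9, 4/9) → z = -22/9
  (1/3, 0) → z = -2
  (3/7, 0) → z = -18/7

The maximum is at (1/3, 0). Substituting into each constraint, equality holds for C1 and C5; the remaining constraints have slack.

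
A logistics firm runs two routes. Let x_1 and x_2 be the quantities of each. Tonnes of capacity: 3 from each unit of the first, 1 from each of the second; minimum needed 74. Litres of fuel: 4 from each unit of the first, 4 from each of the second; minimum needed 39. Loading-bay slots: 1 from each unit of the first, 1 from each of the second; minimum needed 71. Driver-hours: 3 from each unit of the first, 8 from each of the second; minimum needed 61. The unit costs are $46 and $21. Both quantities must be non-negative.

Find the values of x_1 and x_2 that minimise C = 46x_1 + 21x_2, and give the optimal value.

Feasible corners and C = 46x_1 + 21x_2:
  (0, 74) → C = 1554
  (71, 0) → C = 3266
  (3/2, 139/2) → C = 3057/2
The feasible region is unbounded (it extends along (0, 1), (1, 0)), but C strictly increases along every unbounded feasible direction, so there is no improving ray and the minimum is attained at a vertex.

The optimum lies where 3x_1 + x_2 = 74 and x_1 + x_2 = 71.
Solving simultaneously gives x_1 = 3/2, x_2 = 139/2.

x_1 = 3/2, x_2 = 139/2, minimum C = 3057/2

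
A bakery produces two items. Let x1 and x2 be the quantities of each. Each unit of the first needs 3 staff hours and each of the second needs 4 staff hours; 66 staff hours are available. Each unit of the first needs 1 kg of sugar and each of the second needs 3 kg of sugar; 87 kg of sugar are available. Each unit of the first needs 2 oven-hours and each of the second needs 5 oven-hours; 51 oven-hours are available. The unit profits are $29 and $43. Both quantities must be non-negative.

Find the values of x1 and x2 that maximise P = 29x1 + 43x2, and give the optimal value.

x1 = 18, x2 = 3, maximum P = 651

Corner points and P = 29x1 + 43x2:
  (0, 0) → P = 0
  (0, 51/5) → P = 2193/5
  (22, 0) → P = 638
  (18, 3) → P = 651

The optimum lies where 3x1 + 4x2 = 66 and 2x1 + 5x2 = 51.
Solving simultaneously gives x1 = 18, x2 = 3.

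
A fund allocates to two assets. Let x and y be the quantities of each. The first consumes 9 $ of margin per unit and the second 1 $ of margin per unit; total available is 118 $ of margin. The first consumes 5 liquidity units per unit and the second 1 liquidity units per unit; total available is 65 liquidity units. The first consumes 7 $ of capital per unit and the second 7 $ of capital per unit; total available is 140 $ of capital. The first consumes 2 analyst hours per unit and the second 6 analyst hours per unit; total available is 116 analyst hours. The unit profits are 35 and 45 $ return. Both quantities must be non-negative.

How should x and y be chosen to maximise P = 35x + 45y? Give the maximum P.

Corner points and P = 35x + 45y:
  (0, 0) → P = 0
  (0, 58/3) → P = 870
  (13, 0) → P = 455
  (45/4, 35/4) → P = 1575/2
  (1, 19) → P = 890

The optimum lies where 7x + 7y = 140 and 2x + 6y = 116.
Solving simultaneously gives x = 1, y = 19.

x = 1, y = 19, maximum P = 890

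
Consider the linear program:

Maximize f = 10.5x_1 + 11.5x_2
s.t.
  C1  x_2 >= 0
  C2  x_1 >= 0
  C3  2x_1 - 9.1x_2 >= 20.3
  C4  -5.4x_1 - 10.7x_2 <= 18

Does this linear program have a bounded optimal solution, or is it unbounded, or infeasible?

unbounded

From the feasible point (10.15, 0), moving in the direction (9.1, 2) keeps every constraint satisfied while f increases without bound.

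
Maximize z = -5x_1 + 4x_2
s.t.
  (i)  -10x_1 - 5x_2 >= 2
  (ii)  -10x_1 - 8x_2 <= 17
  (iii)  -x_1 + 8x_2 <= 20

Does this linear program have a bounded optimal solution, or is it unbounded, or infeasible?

bounded optimum

Feasible corners and z = -5x_1 + 4x_2:
  (23/10, -5) → z = -63/2
  (-116/85, 198/85) → z = 1372/85
  (-37/11, 183/88) → z = 553/22
The feasible region has finitely many vertices and no improving ray; the maximum is 553/22 at (-37/11, 183/88).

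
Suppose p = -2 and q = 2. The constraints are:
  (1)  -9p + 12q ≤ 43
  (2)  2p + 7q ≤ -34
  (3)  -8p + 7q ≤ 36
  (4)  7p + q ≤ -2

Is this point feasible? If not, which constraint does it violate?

not feasible — violates (2)

Constraint (2): 2p + 7q = 10, which is not ≤ -34. All other constraints are satisfied.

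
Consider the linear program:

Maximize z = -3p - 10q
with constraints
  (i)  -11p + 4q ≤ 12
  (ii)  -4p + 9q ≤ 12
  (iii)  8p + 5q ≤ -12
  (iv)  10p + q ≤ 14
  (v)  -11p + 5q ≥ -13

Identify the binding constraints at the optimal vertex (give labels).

(i) and (v)

Vertices and z = -3p - 10q:
  (-36/29, -12/29) → z = 228/29
  (-112/11, -25) → z = 3086/11
  (1/19, -236/95) → z = 469/19

The maximum is at (-112/11, -25). Substituting into each constraint, equality holds for (i) and (v); the remaining constraints have slack.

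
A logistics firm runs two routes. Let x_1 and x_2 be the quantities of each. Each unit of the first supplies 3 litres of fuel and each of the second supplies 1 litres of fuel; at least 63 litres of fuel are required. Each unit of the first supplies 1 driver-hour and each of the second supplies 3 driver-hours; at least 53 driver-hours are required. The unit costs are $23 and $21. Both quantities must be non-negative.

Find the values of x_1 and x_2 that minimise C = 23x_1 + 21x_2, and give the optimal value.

Extreme points and C = 23x_1 + 21x_2:
  (0, 63) → C = 1323
  (53, 0) → C = 1219
  (17, 12) → C = 643
The feasible region is unbounded (it extends along (0, 1), (1, 0)), but C strictly increases along every unbounded feasible direction, so there is no improving ray and the minimum is attained at a vertex.

The optimum lies where 3x_1 + x_2 = 63 and x_1 + 3x_2 = 53.
Solving simultaneously gives x_1 = 17, x_2 = 12.

x_1 = 17, x_2 = 12, minimum C = 643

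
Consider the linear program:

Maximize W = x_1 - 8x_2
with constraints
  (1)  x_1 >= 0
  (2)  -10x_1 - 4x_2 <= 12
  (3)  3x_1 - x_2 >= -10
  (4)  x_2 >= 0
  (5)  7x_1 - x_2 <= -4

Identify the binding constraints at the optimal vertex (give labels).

(1) and (5)

Extreme points and W = x_1 - 8x_2:
  (0, 10) → W = -80
  (0, 4) → W = -32
  (3/2, 29/2) → W = -229/2

The maximum is at (0, 4). Substituting into each constraint, equality holds for (1) and (5); the remaining constraints have slack.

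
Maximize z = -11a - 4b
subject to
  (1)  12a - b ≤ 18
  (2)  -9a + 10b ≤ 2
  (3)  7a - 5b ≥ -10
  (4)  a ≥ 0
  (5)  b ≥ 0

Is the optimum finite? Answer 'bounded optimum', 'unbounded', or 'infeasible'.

bounded optimum

Corner points and z = -11a - 4b:
  (182/111, 62/37) → z = -2746/111
  (3/2, 0) → z = -33/2
  (0, 1/5) → z = -4/5
  (0, 0) → z = 0
The feasible region has finitely many vertices and no improving ray; the maximum is 0 at (0, 0).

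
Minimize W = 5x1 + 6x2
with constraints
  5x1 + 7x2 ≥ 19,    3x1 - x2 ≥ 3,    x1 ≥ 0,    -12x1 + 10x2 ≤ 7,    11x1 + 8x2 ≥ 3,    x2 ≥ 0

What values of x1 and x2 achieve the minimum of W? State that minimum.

Extreme points and W = 5x1 + 6x2:
  (20/13, 21/13) → W = 226/13
  (19/5, 0) → W = 19
  (37/18, 19/6) → W = 527/18
The feasible region is unbounded (it extends along (5, 6), (1, 0)), but W strictly increases along every unbounded feasible direction, so there is no improving ray and the minimum is attained at a vertex.

At the optimal vertex, 5x1 + 7x2 = 19 and 3x1 - x2 = 3.
Solving simultaneously gives x1 = 20/13, x2 = 21/13.

x1 = 20/13, x2 = 21/13, minimum W = 226/13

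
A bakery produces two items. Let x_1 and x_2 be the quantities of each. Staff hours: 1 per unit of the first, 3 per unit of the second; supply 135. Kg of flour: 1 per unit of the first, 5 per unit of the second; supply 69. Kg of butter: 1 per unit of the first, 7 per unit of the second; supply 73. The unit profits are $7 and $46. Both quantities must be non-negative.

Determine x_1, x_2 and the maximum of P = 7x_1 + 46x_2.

x_1 = 59, x_2 = 2, maximum P = 505

Vertices and P = 7x_1 + 46x_2:
  (0, 0) → P = 0
  (0, 73/7) → P = 3358/7
  (69, 0) → P = 483
  (59, 2) → P = 505

The optimum lies where x_1 + 5x_2 = 69 and x_1 + 7x_2 = 73.
Solving simultaneously gives x_1 = 59, x_2 = 2.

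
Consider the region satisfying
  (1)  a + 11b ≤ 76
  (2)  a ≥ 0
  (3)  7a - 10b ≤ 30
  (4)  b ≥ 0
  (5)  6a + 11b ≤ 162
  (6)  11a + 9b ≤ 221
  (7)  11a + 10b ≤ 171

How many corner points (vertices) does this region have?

5

Pairwise boundary intersections that survive every other constraint:
  (0, 76/11)
  (1121/111, 665/111)
  (0, 0)
  (30/7, 0)
  (67/6, 289/60)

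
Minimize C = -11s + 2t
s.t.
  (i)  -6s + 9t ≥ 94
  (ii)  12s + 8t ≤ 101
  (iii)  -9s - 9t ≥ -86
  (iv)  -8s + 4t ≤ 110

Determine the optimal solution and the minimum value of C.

s = -8/15, t = 454/45, minimum C = 1172/45

Vertices and C = -11s + 2t:
  (-8/15, 454/45) → C = 1172/45
  (-307/24, 23/12) → C = 3469/24
  (-323/54, 839/54) → C = 5231/54

The optimum lies where -6s + 9t = 94 and -9s - 9t = -86.
Solving simultaneously gives s = -8/15, t = 454/45.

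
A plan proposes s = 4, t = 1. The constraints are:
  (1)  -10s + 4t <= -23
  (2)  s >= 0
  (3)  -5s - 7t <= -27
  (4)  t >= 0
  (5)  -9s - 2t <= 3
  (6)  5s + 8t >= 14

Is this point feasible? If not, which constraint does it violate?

(1): -36 ≤ -23 ✓
(2): 4 ≥ 0 ✓
(3): -27 ≤ -27 ✓
(4): 1 ≥ 0 ✓
(5): -38 ≤ 3 ✓
(6): 28 ≥ 14 ✓

feasible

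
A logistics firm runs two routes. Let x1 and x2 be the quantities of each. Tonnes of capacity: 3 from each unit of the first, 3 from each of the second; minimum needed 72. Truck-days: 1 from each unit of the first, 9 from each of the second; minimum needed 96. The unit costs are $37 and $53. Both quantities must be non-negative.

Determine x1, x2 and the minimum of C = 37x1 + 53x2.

x1 = 15, x2 = 9, minimum C = 1032

Vertices and C = 37x1 + 53x2:
  (0, 24) → C = 1272
  (96, 0) → C = 3552
  (15, 9) → C = 1032
The feasible region is unbounded (it extends along (0, 1), (1, 0)), but C strictly increases along every unbounded feasible direction, so there is no improving ray and the minimum is attained at a vertex.

The binding constraints are 3x1 + 3x2 = 72 and x1 + 9x2 = 96.
Solving simultaneously gives x1 = 15, x2 = 9.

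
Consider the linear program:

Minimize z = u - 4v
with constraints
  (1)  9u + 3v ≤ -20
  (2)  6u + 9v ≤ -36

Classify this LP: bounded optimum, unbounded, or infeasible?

From the feasible point (-8/7, -68/21), moving in the direction (-9, 6) keeps every constraint satisfied while z decreases without bound.

unbounded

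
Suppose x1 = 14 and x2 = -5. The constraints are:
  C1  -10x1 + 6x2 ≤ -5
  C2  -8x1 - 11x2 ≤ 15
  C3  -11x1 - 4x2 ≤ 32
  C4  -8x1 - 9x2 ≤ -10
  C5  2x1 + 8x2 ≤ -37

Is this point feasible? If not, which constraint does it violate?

Constraint C5: 2x1 + 8x2 = -12, which is not ≤ -37. All other constraints are satisfied.

not feasible — violates C5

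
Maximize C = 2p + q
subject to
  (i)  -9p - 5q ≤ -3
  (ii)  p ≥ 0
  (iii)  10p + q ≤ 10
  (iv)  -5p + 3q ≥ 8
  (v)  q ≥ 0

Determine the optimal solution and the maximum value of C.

Corner points and C = 2p + q:
  (0, 10) → C = 10
  (0, 8/3) → C = 8/3
  (22/35, 26/7) → C = 174/35

p = 0, q = 10, maximum C = 10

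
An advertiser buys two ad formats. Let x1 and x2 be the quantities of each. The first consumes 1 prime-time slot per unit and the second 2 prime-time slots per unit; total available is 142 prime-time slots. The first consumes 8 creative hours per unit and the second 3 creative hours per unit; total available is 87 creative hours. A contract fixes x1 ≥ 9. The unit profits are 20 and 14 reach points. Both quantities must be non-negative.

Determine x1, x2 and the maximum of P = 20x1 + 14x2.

Feasible corners and P = 20x1 + 14x2:
  (87/8, 0) → P = 435/2
  (9, 0) → P = 180
  (9, 5) → P = 250

x1 = 9, x2 = 5, maximum P = 250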